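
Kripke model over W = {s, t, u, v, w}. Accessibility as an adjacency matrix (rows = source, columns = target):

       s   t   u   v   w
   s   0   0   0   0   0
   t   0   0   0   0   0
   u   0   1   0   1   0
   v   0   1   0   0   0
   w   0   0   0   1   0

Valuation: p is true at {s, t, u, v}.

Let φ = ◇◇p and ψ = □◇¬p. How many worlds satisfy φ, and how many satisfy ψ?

2 and 2

For ◇◇p:
s: no successors, so ◇◇p fails. ✗
t: no successors, so ◇◇p fails. ✗
u: successors {t, v}; ◇p there: t:F, v:T. ✓
v: successors {t}; ◇p there: t:F. ✗
w: successors {v}; ◇p there: v:T. ✓
— 2 worlds.
For □◇¬p:
s: no successors, so □◇¬p holds vacuously. ✓
t: no successors, so □◇¬p holds vacuously. ✓
u: successors {t, v}; ◇¬p there: t:F, v:F. ✗
v: successors {t}; ◇¬p there: t:F. ✗
w: successors {v}; ◇¬p there: v:F. ✗
— 2 worlds.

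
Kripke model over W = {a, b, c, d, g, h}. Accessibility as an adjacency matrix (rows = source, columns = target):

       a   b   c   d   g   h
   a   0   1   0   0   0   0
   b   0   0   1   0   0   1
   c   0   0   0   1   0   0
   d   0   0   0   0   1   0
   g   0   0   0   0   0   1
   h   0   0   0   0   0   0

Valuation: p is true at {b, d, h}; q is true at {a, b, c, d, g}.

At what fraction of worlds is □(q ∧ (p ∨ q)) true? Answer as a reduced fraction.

2/3

a: successors {b}; q ∧ (p ∨ q) there: b:T. ✓
b: successors {c, h}; q ∧ (p ∨ q) there: c:T, h:F. ✗
c: successors {d}; q ∧ (p ∨ q) there: d:T. ✓
d: successors {g}; q ∧ (p ∨ q) there: g:T. ✓
g: successors {h}; q ∧ (p ∨ q) there: h:F. ✗
h: no successors, so □(q ∧ (p ∨ q)) holds vacuously. ✓
That's 4 of 6 worlds, so 4/6 = 2/3.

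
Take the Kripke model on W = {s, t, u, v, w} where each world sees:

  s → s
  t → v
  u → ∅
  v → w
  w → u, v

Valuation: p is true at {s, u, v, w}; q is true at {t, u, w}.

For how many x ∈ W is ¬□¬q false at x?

s: □¬q is T. ✗
t: □¬q is T. ✗
u: □¬q is T. ✗
v: □¬q is F. ✓
w: □¬q is F. ✓
Satisfying worlds: {v, w}.
So ¬□¬q fails at the other 3 worlds.

3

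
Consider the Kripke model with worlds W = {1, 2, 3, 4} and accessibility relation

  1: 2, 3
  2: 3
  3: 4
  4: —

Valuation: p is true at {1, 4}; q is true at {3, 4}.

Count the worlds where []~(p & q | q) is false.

3

1: successors {2, 3}; ~(p & q | q) there: 2:T, 3:F. ✗
2: successors {3}; ~(p & q | q) there: 3:F. ✗
3: successors {4}; ~(p & q | q) there: 4:F. ✗
4: no successors, so []~(p & q | q) holds vacuously. ✓
Satisfying worlds: {4}.
So []~(p & q | q) fails at the other 3 worlds.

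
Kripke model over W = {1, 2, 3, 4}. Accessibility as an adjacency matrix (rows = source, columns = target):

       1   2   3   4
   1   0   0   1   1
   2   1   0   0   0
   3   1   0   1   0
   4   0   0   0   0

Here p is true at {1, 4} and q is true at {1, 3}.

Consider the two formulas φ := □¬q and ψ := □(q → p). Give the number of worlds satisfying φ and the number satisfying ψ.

1 and 2

For □¬q:
1: successors {3, 4}; ¬q there: 3:F, 4:T. ✗
2: successors {1}; ¬q there: 1:F. ✗
3: successors {1, 3}; ¬q there: 1:F, 3:F. ✗
4: no successors, so □¬q holds vacuously. ✓
— 1 world.
For □(q → p):
1: successors {3, 4}; q → p there: 3:F, 4:T. ✗
2: successors {1}; q → p there: 1:T. ✓
3: successors {1, 3}; q → p there: 1:T, 3:F. ✗
4: no successors, so □(q → p) holds vacuously. ✓
— 2 worlds.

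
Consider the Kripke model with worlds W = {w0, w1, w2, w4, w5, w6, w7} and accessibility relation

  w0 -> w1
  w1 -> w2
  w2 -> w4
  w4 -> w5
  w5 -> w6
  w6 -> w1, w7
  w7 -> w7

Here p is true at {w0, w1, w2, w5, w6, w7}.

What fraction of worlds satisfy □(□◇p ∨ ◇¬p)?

w0: successors {w1}; □◇p ∨ ◇¬p there: w1:F. ✗
w1: successors {w2}; □◇p ∨ ◇¬p there: w2:T. ✓
w2: successors {w4}; □◇p ∨ ◇¬p there: w4:T. ✓
w4: successors {w5}; □◇p ∨ ◇¬p there: w5:T. ✓
w5: successors {w6}; □◇p ∨ ◇¬p there: w6:T. ✓
w6: successors {w1, w7}; □◇p ∨ ◇¬p there: w1:F, w7:T. ✗
w7: successors {w7}; □◇p ∨ ◇¬p there: w7:T. ✓
That's 5 of 7 worlds, so 5/7.

5/7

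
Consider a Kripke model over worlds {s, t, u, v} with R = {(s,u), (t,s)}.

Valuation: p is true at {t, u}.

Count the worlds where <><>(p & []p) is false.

3

s: successors {u}; <>(p & []p) there: u:F. ✗
t: successors {s}; <>(p & []p) there: s:T. ✓
u: no successors, so <><>(p & []p) fails. ✗
v: no successors, so <><>(p & []p) fails. ✗
Satisfying worlds: {t}.
So <><>(p & []p) fails at the other 3 worlds.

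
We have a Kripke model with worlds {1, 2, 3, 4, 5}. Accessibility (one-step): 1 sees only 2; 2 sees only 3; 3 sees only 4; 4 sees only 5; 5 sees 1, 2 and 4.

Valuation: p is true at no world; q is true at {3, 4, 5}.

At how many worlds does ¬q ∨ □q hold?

4

1: ¬q is T, □q is F. ✓
2: ¬q is T, □q is T. ✓
3: ¬q is F, □q is T. ✓
4: ¬q is F, □q is T. ✓
5: ¬q is F, □q is F. ✗
Satisfying worlds: {1, 2, 3, 4}.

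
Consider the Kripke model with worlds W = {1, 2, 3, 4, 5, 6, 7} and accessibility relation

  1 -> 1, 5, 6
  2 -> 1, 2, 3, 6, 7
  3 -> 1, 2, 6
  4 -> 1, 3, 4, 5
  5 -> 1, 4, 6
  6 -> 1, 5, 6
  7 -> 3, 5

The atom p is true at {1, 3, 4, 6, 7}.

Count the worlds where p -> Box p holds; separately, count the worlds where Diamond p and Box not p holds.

2 and 0

For p -> Box p:
1: p is T, Box p is F. ✗
2: p is F, Box p is F. ✓
3: p is T, Box p is F. ✗
4: p is T, Box p is F. ✗
5: p is F, Box p is T. ✓
6: p is T, Box p is F. ✗
7: p is T, Box p is F. ✗
— 2 worlds.
For Diamond p and Box not p:
1: Diamond p is T, Box not p is F. ✗
2: Diamond p is T, Box not p is F. ✗
3: Diamond p is T, Box not p is F. ✗
4: Diamond p is T, Box not p is F. ✗
5: Diamond p is T, Box not p is F. ✗
6: Diamond p is T, Box not p is F. ✗
7: Diamond p is T, Box not p is F. ✗
— 0 worlds.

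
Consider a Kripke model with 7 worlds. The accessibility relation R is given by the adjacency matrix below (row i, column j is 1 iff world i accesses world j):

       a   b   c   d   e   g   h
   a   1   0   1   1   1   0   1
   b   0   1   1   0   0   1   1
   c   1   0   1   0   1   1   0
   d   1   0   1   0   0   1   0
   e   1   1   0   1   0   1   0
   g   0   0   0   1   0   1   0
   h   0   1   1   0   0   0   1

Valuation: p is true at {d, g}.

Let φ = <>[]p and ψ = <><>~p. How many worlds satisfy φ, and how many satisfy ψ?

5 and 7

For <>[]p:
a: successors {a, c, d, e, h}; []p there: a:F, c:F, d:F, e:F, h:F. ✗
b: successors {b, c, g, h}; []p there: b:F, c:F, g:T, h:F. ✓
c: successors {a, c, e, g}; []p there: a:F, c:F, e:F, g:T. ✓
d: successors {a, c, g}; []p there: a:F, c:F, g:T. ✓
e: successors {a, b, d, g}; []p there: a:F, b:F, d:F, g:T. ✓
g: successors {d, g}; []p there: d:F, g:T. ✓
h: successors {b, c, h}; []p there: b:F, c:F, h:F. ✗
— 5 worlds.
For <><>~p:
a: successors {a, c, d, e, h}; <>~p there: a:T, c:T, d:T, e:T, h:T. ✓
b: successors {b, c, g, h}; <>~p there: b:T, c:T, g:F, h:T. ✓
c: successors {a, c, e, g}; <>~p there: a:T, c:T, e:T, g:F. ✓
d: successors {a, c, g}; <>~p there: a:T, c:T, g:F. ✓
e: successors {a, b, d, g}; <>~p there: a:T, b:T, d:T, g:F. ✓
g: successors {d, g}; <>~p there: d:T, g:F. ✓
h: successors {b, c, h}; <>~p there: b:T, c:T, h:T. ✓
— 7 worlds.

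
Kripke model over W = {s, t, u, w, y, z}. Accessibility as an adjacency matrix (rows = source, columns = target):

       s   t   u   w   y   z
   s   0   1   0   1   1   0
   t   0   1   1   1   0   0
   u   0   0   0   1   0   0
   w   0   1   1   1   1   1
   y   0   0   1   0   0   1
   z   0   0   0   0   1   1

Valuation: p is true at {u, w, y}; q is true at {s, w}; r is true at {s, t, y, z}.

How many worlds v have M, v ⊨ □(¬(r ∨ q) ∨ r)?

2

s: successors {t, w, y}; ¬(r ∨ q) ∨ r there: t:T, w:F, y:T. ✗
t: successors {t, u, w}; ¬(r ∨ q) ∨ r there: t:T, u:T, w:F. ✗
u: successors {w}; ¬(r ∨ q) ∨ r there: w:F. ✗
w: successors {t, u, w, y, z}; ¬(r ∨ q) ∨ r there: t:T, u:T, w:F, y:T, z:T. ✗
y: successors {u, z}; ¬(r ∨ q) ∨ r there: u:T, z:T. ✓
z: successors {y, z}; ¬(r ∨ q) ∨ r there: y:T, z:T. ✓
Satisfying worlds: {y, z}.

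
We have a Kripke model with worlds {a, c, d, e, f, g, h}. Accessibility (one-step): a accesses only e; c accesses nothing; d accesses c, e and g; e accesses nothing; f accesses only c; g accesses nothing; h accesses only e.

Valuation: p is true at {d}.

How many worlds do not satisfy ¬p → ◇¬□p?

6

a: ¬p is T, ◇¬□p is F. ✗
c: ¬p is T, ◇¬□p is F. ✗
d: ¬p is F, ◇¬□p is F. ✓
e: ¬p is T, ◇¬□p is F. ✗
f: ¬p is T, ◇¬□p is F. ✗
g: ¬p is T, ◇¬□p is F. ✗
h: ¬p is T, ◇¬□p is F. ✗
Satisfying worlds: {d}.
So ¬p → ◇¬□p fails at the other 6 worlds.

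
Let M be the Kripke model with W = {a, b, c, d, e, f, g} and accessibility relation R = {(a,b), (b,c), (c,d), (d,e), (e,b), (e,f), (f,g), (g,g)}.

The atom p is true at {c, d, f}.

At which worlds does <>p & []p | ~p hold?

{a, b, c, e, g}

a: <>p & []p is F, ~p is T. ✓
b: <>p & []p is T, ~p is T. ✓
c: <>p & []p is T, ~p is F. ✓
d: <>p & []p is F, ~p is F. ✗
e: <>p & []p is F, ~p is T. ✓
f: <>p & []p is F, ~p is F. ✗
g: <>p & []p is F, ~p is T. ✓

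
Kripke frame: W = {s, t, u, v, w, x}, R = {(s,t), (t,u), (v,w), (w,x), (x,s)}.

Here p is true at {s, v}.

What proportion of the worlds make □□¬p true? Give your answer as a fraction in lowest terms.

5/6

s: successors {t}; □¬p there: t:T. ✓
t: successors {u}; □¬p there: u:T. ✓
u: no successors, so □□¬p holds vacuously. ✓
v: successors {w}; □¬p there: w:T. ✓
w: successors {x}; □¬p there: x:F. ✗
x: successors {s}; □¬p there: s:T. ✓
That's 5 of 6 worlds, so 5/6.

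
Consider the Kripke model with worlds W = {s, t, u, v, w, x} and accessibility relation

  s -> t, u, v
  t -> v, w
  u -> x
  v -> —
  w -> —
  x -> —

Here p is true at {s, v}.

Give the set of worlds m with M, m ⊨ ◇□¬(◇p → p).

{s, t, u}

s: successors {t, u, v}; □¬(◇p → p) there: t:F, u:F, v:T. ✓
t: successors {v, w}; □¬(◇p → p) there: v:T, w:T. ✓
u: successors {x}; □¬(◇p → p) there: x:T. ✓
v: no successors, so ◇□¬(◇p → p) fails. ✗
w: no successors, so ◇□¬(◇p → p) fails. ✗
x: no successors, so ◇□¬(◇p → p) fails. ✗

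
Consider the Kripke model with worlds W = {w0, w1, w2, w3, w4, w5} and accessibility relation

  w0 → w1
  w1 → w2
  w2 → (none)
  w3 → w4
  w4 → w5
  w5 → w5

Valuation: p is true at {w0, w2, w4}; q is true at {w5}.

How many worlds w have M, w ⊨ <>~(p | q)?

w0: successors {w1}; ~(p | q) there: w1:T. ✓
w1: successors {w2}; ~(p | q) there: w2:F. ✗
w2: no successors, so <>~(p | q) fails. ✗
w3: successors {w4}; ~(p | q) there: w4:F. ✗
w4: successors {w5}; ~(p | q) there: w5:F. ✗
w5: successors {w5}; ~(p | q) there: w5:F. ✗
Satisfying worlds: {w0}.

1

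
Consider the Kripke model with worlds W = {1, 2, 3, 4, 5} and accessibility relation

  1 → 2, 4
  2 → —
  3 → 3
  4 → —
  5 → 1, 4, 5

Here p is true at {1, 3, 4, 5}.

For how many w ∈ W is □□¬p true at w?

3

1: successors {2, 4}; □¬p there: 2:T, 4:T. ✓
2: no successors, so □□¬p holds vacuously. ✓
3: successors {3}; □¬p there: 3:F. ✗
4: no successors, so □□¬p holds vacuously. ✓
5: successors {1, 4, 5}; □¬p there: 1:F, 4:T, 5:F. ✗
Satisfying worlds: {1, 2, 4}.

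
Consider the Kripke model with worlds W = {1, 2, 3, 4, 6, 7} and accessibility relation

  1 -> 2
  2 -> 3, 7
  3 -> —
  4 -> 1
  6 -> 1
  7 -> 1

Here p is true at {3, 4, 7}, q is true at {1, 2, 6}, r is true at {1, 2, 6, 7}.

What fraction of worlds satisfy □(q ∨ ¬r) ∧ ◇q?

2/3

1: □(q ∨ ¬r) is T, ◇q is T. ✓
2: □(q ∨ ¬r) is F, ◇q is F. ✗
3: □(q ∨ ¬r) is T, ◇q is F. ✗
4: □(q ∨ ¬r) is T, ◇q is T. ✓
6: □(q ∨ ¬r) is T, ◇q is T. ✓
7: □(q ∨ ¬r) is T, ◇q is T. ✓
That's 4 of 6 worlds, so 4/6 = 2/3.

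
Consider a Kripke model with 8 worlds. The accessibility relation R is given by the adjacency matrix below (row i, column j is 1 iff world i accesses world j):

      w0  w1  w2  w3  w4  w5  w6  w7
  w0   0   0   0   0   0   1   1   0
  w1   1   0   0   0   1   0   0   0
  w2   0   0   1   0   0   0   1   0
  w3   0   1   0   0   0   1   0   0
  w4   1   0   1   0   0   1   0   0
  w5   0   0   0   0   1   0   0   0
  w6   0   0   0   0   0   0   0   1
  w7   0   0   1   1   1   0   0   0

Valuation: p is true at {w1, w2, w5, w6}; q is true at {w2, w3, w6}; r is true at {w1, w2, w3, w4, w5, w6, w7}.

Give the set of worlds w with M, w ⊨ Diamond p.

w0: successors {w5, w6}; p there: w5:T, w6:T. ✓
w1: successors {w0, w4}; p there: w0:F, w4:F. ✗
w2: successors {w2, w6}; p there: w2:T, w6:T. ✓
w3: successors {w1, w5}; p there: w1:T, w5:T. ✓
w4: successors {w0, w2, w5}; p there: w0:F, w2:T, w5:T. ✓
w5: successors {w4}; p there: w4:F. ✗
w6: successors {w7}; p there: w7:F. ✗
w7: successors {w2, w3, w4}; p there: w2:T, w3:F, w4:F. ✓

{w0, w2, w3, w4, w7}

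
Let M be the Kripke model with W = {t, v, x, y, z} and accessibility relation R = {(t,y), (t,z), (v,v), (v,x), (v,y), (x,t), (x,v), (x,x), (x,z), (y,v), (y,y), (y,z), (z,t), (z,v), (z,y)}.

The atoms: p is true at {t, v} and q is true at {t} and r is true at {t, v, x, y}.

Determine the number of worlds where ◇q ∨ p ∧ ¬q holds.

3

t: ◇q is F, p ∧ ¬q is F. ✗
v: ◇q is F, p ∧ ¬q is T. ✓
x: ◇q is T, p ∧ ¬q is F. ✓
y: ◇q is F, p ∧ ¬q is F. ✗
z: ◇q is T, p ∧ ¬q is F. ✓
Satisfying worlds: {v, x, z}.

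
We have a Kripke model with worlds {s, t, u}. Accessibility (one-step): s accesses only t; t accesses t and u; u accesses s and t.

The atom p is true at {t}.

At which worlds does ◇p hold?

s: successors {t}; p there: t:T. ✓
t: successors {t, u}; p there: t:T, u:F. ✓
u: successors {s, t}; p there: s:F, t:T. ✓

{s, t, u}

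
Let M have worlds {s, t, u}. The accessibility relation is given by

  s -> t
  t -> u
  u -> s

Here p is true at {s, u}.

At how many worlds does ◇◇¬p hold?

1

s: successors {t}; ◇¬p there: t:F. ✗
t: successors {u}; ◇¬p there: u:F. ✗
u: successors {s}; ◇¬p there: s:T. ✓
Satisfying worlds: {u}.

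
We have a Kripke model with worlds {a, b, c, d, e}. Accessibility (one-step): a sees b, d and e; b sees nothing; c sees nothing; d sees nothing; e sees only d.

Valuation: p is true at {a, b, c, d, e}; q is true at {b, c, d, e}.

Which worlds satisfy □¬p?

{b, c, d}

a: successors {b, d, e}; ¬p there: b:F, d:F, e:F. ✗
b: no successors, so □¬p holds vacuously. ✓
c: no successors, so □¬p holds vacuously. ✓
d: no successors, so □¬p holds vacuously. ✓
e: successors {d}; ¬p there: d:F. ✗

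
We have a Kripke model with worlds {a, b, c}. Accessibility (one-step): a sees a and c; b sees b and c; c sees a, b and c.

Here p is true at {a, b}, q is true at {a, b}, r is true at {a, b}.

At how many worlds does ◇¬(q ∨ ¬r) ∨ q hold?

2

a: ◇¬(q ∨ ¬r) is F, q is T. ✓
b: ◇¬(q ∨ ¬r) is F, q is T. ✓
c: ◇¬(q ∨ ¬r) is F, q is F. ✗
Satisfying worlds: {a, b}.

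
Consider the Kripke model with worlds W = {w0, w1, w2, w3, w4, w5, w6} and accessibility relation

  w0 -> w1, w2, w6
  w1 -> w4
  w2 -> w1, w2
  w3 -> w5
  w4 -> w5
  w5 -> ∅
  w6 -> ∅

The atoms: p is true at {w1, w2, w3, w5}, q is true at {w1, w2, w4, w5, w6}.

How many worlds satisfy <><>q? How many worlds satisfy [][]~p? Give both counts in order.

For <><>q:
w0: successors {w1, w2, w6}; <>q there: w1:T, w2:T, w6:F. ✓
w1: successors {w4}; <>q there: w4:T. ✓
w2: successors {w1, w2}; <>q there: w1:T, w2:T. ✓
w3: successors {w5}; <>q there: w5:F. ✗
w4: successors {w5}; <>q there: w5:F. ✗
w5: no successors, so <><>q fails. ✗
w6: no successors, so <><>q fails. ✗
— 3 worlds.
For [][]~p:
w0: successors {w1, w2, w6}; []~p there: w1:T, w2:F, w6:T. ✗
w1: successors {w4}; []~p there: w4:F. ✗
w2: successors {w1, w2}; []~p there: w1:T, w2:F. ✗
w3: successors {w5}; []~p there: w5:T. ✓
w4: successors {w5}; []~p there: w5:T. ✓
w5: no successors, so [][]~p holds vacuously. ✓
w6: no successors, so [][]~p holds vacuously. ✓
— 4 worlds.

3 and 4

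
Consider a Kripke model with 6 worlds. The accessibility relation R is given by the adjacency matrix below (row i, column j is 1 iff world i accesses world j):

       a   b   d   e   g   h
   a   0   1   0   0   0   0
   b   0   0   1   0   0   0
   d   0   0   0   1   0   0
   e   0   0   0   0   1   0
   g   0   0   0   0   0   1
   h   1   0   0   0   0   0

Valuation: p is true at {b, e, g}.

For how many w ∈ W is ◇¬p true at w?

3

a: successors {b}; ¬p there: b:F. ✗
b: successors {d}; ¬p there: d:T. ✓
d: successors {e}; ¬p there: e:F. ✗
e: successors {g}; ¬p there: g:F. ✗
g: successors {h}; ¬p there: h:T. ✓
h: successors {a}; ¬p there: a:T. ✓
Satisfying worlds: {b, g, h}.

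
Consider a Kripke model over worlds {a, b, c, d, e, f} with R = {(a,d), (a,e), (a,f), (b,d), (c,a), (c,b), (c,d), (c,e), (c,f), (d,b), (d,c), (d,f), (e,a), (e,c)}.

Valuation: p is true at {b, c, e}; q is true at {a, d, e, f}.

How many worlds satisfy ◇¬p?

5

a: successors {d, e, f}; ¬p there: d:T, e:F, f:T. ✓
b: successors {d}; ¬p there: d:T. ✓
c: successors {a, b, d, e, f}; ¬p there: a:T, b:F, d:T, e:F, f:T. ✓
d: successors {b, c, f}; ¬p there: b:F, c:F, f:T. ✓
e: successors {a, c}; ¬p there: a:T, c:F. ✓
f: no successors, so ◇¬p fails. ✗
Satisfying worlds: {a, b, c, d, e}.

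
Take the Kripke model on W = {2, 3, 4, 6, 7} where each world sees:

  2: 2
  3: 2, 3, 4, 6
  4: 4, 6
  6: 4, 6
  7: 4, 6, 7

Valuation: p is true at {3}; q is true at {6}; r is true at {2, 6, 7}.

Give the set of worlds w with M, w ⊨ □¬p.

2: successors {2}; ¬p there: 2:T. ✓
3: successors {2, 3, 4, 6}; ¬p there: 2:T, 3:F, 4:T, 6:T. ✗
4: successors {4, 6}; ¬p there: 4:T, 6:T. ✓
6: successors {4, 6}; ¬p there: 4:T, 6:T. ✓
7: successors {4, 6, 7}; ¬p there: 4:T, 6:T, 7:T. ✓

{2, 4, 6, 7}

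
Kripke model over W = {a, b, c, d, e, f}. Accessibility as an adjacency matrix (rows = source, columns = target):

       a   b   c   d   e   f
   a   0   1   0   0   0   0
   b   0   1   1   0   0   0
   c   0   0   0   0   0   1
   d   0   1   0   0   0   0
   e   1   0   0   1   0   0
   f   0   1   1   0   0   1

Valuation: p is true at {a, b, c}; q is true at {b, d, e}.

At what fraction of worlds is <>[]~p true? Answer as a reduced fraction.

a: successors {b}; []~p there: b:F. ✗
b: successors {b, c}; []~p there: b:F, c:T. ✓
c: successors {f}; []~p there: f:F. ✗
d: successors {b}; []~p there: b:F. ✗
e: successors {a, d}; []~p there: a:F, d:F. ✗
f: successors {b, c, f}; []~p there: b:F, c:T, f:F. ✓
That's 2 of 6 worlds, so 2/6 = 1/3.

1/3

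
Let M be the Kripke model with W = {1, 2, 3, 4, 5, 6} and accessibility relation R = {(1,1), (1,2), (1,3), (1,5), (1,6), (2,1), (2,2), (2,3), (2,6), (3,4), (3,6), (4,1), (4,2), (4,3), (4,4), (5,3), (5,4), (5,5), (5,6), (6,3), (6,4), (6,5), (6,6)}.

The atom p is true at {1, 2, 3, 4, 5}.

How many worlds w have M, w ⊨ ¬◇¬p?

1

1: ◇¬p is T. ✗
2: ◇¬p is T. ✗
3: ◇¬p is T. ✗
4: ◇¬p is F. ✓
5: ◇¬p is T. ✗
6: ◇¬p is T. ✗
Satisfying worlds: {4}.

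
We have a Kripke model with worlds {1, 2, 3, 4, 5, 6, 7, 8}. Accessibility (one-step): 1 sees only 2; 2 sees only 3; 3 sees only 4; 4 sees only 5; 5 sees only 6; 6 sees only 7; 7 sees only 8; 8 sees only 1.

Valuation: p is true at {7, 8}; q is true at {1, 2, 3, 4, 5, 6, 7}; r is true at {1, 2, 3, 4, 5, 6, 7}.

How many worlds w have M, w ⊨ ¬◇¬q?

7

1: ◇¬q is F. ✓
2: ◇¬q is F. ✓
3: ◇¬q is F. ✓
4: ◇¬q is F. ✓
5: ◇¬q is F. ✓
6: ◇¬q is F. ✓
7: ◇¬q is T. ✗
8: ◇¬q is F. ✓
Satisfying worlds: {1, 2, 3, 4, 5, 6, 8}.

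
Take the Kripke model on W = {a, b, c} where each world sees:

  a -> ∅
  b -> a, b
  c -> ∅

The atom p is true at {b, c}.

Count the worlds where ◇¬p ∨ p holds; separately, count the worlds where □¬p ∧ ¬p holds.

2 and 1

For ◇¬p ∨ p:
a: ◇¬p is F, p is F. ✗
b: ◇¬p is T, p is T. ✓
c: ◇¬p is F, p is T. ✓
— 2 worlds.
For □¬p ∧ ¬p:
a: □¬p is T, ¬p is T. ✓
b: □¬p is F, ¬p is F. ✗
c: □¬p is T, ¬p is F. ✗
— 1 world.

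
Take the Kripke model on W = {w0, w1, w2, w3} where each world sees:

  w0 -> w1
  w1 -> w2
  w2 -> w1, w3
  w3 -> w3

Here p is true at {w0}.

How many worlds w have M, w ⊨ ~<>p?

4

w0: <>p is F. ✓
w1: <>p is F. ✓
w2: <>p is F. ✓
w3: <>p is F. ✓
Satisfying worlds: {w0, w1, w2, w3}.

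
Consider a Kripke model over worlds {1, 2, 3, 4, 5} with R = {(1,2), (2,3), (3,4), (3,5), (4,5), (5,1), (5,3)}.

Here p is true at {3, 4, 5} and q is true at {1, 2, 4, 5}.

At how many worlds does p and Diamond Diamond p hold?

3

1: p is F, Diamond Diamond p is T. ✗
2: p is F, Diamond Diamond p is T. ✗
3: p is T, Diamond Diamond p is T. ✓
4: p is T, Diamond Diamond p is T. ✓
5: p is T, Diamond Diamond p is T. ✓
Satisfying worlds: {3, 4, 5}.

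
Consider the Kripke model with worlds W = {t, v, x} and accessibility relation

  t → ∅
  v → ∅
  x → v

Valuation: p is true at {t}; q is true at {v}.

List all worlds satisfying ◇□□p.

t: no successors, so ◇□□p fails. ✗
v: no successors, so ◇□□p fails. ✗
x: successors {v}; □□p there: v:T. ✓

{x}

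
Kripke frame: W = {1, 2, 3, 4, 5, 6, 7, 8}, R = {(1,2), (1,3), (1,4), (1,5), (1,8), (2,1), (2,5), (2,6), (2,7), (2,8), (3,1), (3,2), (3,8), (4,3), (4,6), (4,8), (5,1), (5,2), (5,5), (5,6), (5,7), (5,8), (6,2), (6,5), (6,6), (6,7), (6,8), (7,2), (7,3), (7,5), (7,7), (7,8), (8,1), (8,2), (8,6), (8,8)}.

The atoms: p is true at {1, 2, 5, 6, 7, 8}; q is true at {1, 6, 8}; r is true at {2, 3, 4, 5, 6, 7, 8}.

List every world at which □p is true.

1: successors {2, 3, 4, 5, 8}; p there: 2:T, 3:F, 4:F, 5:T, 8:T. ✗
2: successors {1, 5, 6, 7, 8}; p there: 1:T, 5:T, 6:T, 7:T, 8:T. ✓
3: successors {1, 2, 8}; p there: 1:T, 2:T, 8:T. ✓
4: successors {3, 6, 8}; p there: 3:F, 6:T, 8:T. ✗
5: successors {1, 2, 5, 6, 7, 8}; p there: 1:T, 2:T, 5:T, 6:T, 7:T, 8:T. ✓
6: successors {2, 5, 6, 7, 8}; p there: 2:T, 5:T, 6:T, 7:T, 8:T. ✓
7: successors {2, 3, 5, 7, 8}; p there: 2:T, 3:F, 5:T, 7:T, 8:T. ✗
8: successors {1, 2, 6, 8}; p there: 1:T, 2:T, 6:T, 8:T. ✓

{2, 3, 5, 6, 8}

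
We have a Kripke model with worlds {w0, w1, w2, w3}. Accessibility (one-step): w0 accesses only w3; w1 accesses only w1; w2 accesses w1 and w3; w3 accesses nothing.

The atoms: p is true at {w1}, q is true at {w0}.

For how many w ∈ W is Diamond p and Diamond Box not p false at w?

w0: Diamond p is F, Diamond Box not p is T. ✗
w1: Diamond p is T, Diamond Box not p is F. ✗
w2: Diamond p is T, Diamond Box not p is T. ✓
w3: Diamond p is F, Diamond Box not p is F. ✗
Satisfying worlds: {w2}.
So Diamond p and Diamond Box not p fails at the other 3 worlds.

3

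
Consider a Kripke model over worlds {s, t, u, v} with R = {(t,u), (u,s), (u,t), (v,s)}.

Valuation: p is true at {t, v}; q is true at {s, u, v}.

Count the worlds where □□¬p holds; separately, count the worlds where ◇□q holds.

3 and 2

For □□¬p:
s: no successors, so □□¬p holds vacuously. ✓
t: successors {u}; □¬p there: u:F. ✗
u: successors {s, t}; □¬p there: s:T, t:T. ✓
v: successors {s}; □¬p there: s:T. ✓
— 3 worlds.
For ◇□q:
s: no successors, so ◇□q fails. ✗
t: successors {u}; □q there: u:F. ✗
u: successors {s, t}; □q there: s:T, t:T. ✓
v: successors {s}; □q there: s:T. ✓
— 2 worlds.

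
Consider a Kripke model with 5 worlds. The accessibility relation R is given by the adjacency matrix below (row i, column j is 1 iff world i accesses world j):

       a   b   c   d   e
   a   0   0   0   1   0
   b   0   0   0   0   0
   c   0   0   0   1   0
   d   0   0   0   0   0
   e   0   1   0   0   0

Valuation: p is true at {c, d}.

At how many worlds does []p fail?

1

a: successors {d}; p there: d:T. ✓
b: no successors, so []p holds vacuously. ✓
c: successors {d}; p there: d:T. ✓
d: no successors, so []p holds vacuously. ✓
e: successors {b}; p there: b:F. ✗
Satisfying worlds: {a, b, c, d}.
So []p fails at the other 1 world.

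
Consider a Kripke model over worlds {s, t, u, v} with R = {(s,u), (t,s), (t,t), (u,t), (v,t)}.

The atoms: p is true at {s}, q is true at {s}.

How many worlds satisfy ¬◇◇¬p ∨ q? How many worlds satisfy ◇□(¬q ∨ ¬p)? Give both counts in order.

1 and 2

For ¬◇◇¬p ∨ q:
s: ¬◇◇¬p is F, q is T. ✓
t: ¬◇◇¬p is F, q is F. ✗
u: ¬◇◇¬p is F, q is F. ✗
v: ¬◇◇¬p is F, q is F. ✗
— 1 world.
For ◇□(¬q ∨ ¬p):
s: successors {u}; □(¬q ∨ ¬p) there: u:T. ✓
t: successors {s, t}; □(¬q ∨ ¬p) there: s:T, t:F. ✓
u: successors {t}; □(¬q ∨ ¬p) there: t:F. ✗
v: successors {t}; □(¬q ∨ ¬p) there: t:F. ✗
— 2 worlds.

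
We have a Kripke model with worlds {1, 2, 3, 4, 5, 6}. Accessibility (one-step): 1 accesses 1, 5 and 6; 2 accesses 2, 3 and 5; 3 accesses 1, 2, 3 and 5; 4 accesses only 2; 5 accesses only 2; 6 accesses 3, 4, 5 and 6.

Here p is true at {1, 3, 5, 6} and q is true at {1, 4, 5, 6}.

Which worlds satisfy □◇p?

1: successors {1, 5, 6}; ◇p there: 1:T, 5:F, 6:T. ✗
2: successors {2, 3, 5}; ◇p there: 2:T, 3:T, 5:F. ✗
3: successors {1, 2, 3, 5}; ◇p there: 1:T, 2:T, 3:T, 5:F. ✗
4: successors {2}; ◇p there: 2:T. ✓
5: successors {2}; ◇p there: 2:T. ✓
6: successors {3, 4, 5, 6}; ◇p there: 3:T, 4:F, 5:F, 6:T. ✗

{4, 5}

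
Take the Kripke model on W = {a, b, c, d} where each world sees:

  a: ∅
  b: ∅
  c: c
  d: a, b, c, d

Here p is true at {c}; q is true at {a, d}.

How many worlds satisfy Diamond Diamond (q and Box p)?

a: no successors, so Diamond Diamond (q and Box p) fails. ✗
b: no successors, so Diamond Diamond (q and Box p) fails. ✗
c: successors {c}; Diamond (q and Box p) there: c:F. ✗
d: successors {a, b, c, d}; Diamond (q and Box p) there: a:F, b:F, c:F, d:T. ✓
Satisfying worlds: {d}.

1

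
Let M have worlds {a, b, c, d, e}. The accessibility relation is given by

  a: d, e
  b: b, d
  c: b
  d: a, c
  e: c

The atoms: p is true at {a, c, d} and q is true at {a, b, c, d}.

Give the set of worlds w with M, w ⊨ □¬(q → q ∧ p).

a: successors {d, e}; ¬(q → q ∧ p) there: d:F, e:F. ✗
b: successors {b, d}; ¬(q → q ∧ p) there: b:T, d:F. ✗
c: successors {b}; ¬(q → q ∧ p) there: b:T. ✓
d: successors {a, c}; ¬(q → q ∧ p) there: a:F, c:F. ✗
e: successors {c}; ¬(q → q ∧ p) there: c:F. ✗

{c}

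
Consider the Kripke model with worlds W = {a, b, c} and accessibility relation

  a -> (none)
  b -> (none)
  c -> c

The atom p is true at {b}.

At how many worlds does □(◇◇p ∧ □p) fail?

1

a: no successors, so □(◇◇p ∧ □p) holds vacuously. ✓
b: no successors, so □(◇◇p ∧ □p) holds vacuously. ✓
c: successors {c}; ◇◇p ∧ □p there: c:F. ✗
Satisfying worlds: {a, b}.
So □(◇◇p ∧ □p) fails at the other 1 world.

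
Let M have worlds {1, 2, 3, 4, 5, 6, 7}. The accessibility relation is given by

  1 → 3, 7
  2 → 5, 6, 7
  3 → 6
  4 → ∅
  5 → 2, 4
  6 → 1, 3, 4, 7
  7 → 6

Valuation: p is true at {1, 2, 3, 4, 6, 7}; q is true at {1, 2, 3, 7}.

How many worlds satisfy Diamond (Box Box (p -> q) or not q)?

1: successors {3, 7}; Box Box (p -> q) or not q there: 3:F, 7:F. ✗
2: successors {5, 6, 7}; Box Box (p -> q) or not q there: 5:T, 6:T, 7:F. ✓
3: successors {6}; Box Box (p -> q) or not q there: 6:T. ✓
4: no successors, so Diamond (Box Box (p -> q) or not q) fails. ✗
5: successors {2, 4}; Box Box (p -> q) or not q there: 2:F, 4:T. ✓
6: successors {1, 3, 4, 7}; Box Box (p -> q) or not q there: 1:F, 3:F, 4:T, 7:F. ✓
7: successors {6}; Box Box (p -> q) or not q there: 6:T. ✓
Satisfying worlds: {2, 3, 5, 6, 7}.

5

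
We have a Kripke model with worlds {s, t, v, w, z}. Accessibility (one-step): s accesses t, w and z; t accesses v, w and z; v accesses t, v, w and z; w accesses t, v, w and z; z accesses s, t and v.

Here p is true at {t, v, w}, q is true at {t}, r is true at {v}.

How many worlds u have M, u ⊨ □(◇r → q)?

0

s: successors {t, w, z}; ◇r → q there: t:T, w:F, z:F. ✗
t: successors {v, w, z}; ◇r → q there: v:F, w:F, z:F. ✗
v: successors {t, v, w, z}; ◇r → q there: t:T, v:F, w:F, z:F. ✗
w: successors {t, v, w, z}; ◇r → q there: t:T, v:F, w:F, z:F. ✗
z: successors {s, t, v}; ◇r → q there: s:T, t:T, v:F. ✗
Satisfying worlds: ∅.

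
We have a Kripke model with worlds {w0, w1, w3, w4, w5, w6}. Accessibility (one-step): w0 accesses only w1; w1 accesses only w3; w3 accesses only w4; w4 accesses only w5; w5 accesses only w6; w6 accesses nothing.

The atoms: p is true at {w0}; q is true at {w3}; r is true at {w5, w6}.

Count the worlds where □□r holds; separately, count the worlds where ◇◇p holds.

4 and 0

For □□r:
w0: successors {w1}; □r there: w1:F. ✗
w1: successors {w3}; □r there: w3:F. ✗
w3: successors {w4}; □r there: w4:T. ✓
w4: successors {w5}; □r there: w5:T. ✓
w5: successors {w6}; □r there: w6:T. ✓
w6: no successors, so □□r holds vacuously. ✓
— 4 worlds.
For ◇◇p:
w0: successors {w1}; ◇p there: w1:F. ✗
w1: successors {w3}; ◇p there: w3:F. ✗
w3: successors {w4}; ◇p there: w4:F. ✗
w4: successors {w5}; ◇p there: w5:F. ✗
w5: successors {w6}; ◇p there: w6:F. ✗
w6: no successors, so ◇◇p fails. ✗
— 0 worlds.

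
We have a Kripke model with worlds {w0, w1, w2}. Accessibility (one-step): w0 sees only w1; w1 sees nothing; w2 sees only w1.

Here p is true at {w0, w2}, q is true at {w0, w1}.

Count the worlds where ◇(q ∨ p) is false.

w0: successors {w1}; q ∨ p there: w1:T. ✓
w1: no successors, so ◇(q ∨ p) fails. ✗
w2: successors {w1}; q ∨ p there: w1:T. ✓
Satisfying worlds: {w0, w2}.
So ◇(q ∨ p) fails at the other 1 world.

1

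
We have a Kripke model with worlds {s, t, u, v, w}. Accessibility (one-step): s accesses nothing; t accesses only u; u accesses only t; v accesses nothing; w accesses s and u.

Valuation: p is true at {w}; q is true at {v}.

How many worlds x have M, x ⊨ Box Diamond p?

2

s: no successors, so Box Diamond p holds vacuously. ✓
t: successors {u}; Diamond p there: u:F. ✗
u: successors {t}; Diamond p there: t:F. ✗
v: no successors, so Box Diamond p holds vacuously. ✓
w: successors {s, u}; Diamond p there: s:F, u:F. ✗
Satisfying worlds: {s, v}.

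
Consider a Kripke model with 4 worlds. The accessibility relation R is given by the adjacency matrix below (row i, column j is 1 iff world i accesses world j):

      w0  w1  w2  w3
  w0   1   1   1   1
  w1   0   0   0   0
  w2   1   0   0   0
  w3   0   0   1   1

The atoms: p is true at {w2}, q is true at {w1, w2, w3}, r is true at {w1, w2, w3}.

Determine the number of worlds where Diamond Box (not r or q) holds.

w0: successors {w0, w1, w2, w3}; Box (not r or q) there: w0:T, w1:T, w2:T, w3:T. ✓
w1: no successors, so Diamond Box (not r or q) fails. ✗
w2: successors {w0}; Box (not r or q) there: w0:T. ✓
w3: successors {w2, w3}; Box (not r or q) there: w2:T, w3:T. ✓
Satisfying worlds: {w0, w2, w3}.

3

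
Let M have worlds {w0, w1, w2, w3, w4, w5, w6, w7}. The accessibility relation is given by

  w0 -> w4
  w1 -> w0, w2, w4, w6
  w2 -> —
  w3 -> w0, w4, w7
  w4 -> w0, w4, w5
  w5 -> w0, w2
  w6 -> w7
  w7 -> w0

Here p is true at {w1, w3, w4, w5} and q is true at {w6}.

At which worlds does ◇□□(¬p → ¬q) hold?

w0: successors {w4}; □□(¬p → ¬q) there: w4:T. ✓
w1: successors {w0, w2, w4, w6}; □□(¬p → ¬q) there: w0:T, w2:T, w4:T, w6:T. ✓
w2: no successors, so ◇□□(¬p → ¬q) fails. ✗
w3: successors {w0, w4, w7}; □□(¬p → ¬q) there: w0:T, w4:T, w7:T. ✓
w4: successors {w0, w4, w5}; □□(¬p → ¬q) there: w0:T, w4:T, w5:T. ✓
w5: successors {w0, w2}; □□(¬p → ¬q) there: w0:T, w2:T. ✓
w6: successors {w7}; □□(¬p → ¬q) there: w7:T. ✓
w7: successors {w0}; □□(¬p → ¬q) there: w0:T. ✓

{w0, w1, w3, w4, w5, w6, w7}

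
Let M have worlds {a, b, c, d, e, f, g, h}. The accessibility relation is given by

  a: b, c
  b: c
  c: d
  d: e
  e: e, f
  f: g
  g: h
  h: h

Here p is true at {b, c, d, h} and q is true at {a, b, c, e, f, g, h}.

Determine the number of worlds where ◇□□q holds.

a: successors {b, c}; □□q there: b:F, c:T. ✓
b: successors {c}; □□q there: c:T. ✓
c: successors {d}; □□q there: d:T. ✓
d: successors {e}; □□q there: e:T. ✓
e: successors {e, f}; □□q there: e:T, f:T. ✓
f: successors {g}; □□q there: g:T. ✓
g: successors {h}; □□q there: h:T. ✓
h: successors {h}; □□q there: h:T. ✓
Satisfying worlds: {a, b, c, d, e, f, g, h}.

8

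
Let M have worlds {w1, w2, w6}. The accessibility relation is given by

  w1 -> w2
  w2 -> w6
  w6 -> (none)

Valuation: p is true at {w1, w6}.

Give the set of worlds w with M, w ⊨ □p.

w1: successors {w2}; p there: w2:F. ✗
w2: successors {w6}; p there: w6:T. ✓
w6: no successors, so □p holds vacuously. ✓

{w2, w6}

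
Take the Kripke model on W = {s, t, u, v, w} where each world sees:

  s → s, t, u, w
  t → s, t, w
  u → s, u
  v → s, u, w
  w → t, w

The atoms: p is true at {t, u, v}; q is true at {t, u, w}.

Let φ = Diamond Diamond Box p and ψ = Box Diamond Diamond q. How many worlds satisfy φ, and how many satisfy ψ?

0 and 5

For Diamond Diamond Box p:
s: successors {s, t, u, w}; Diamond Box p there: s:F, t:F, u:F, w:F. ✗
t: successors {s, t, w}; Diamond Box p there: s:F, t:F, w:F. ✗
u: successors {s, u}; Diamond Box p there: s:F, u:F. ✗
v: successors {s, u, w}; Diamond Box p there: s:F, u:F, w:F. ✗
w: successors {t, w}; Diamond Box p there: t:F, w:F. ✗
— 0 worlds.
For Box Diamond Diamond q:
s: successors {s, t, u, w}; Diamond Diamond q there: s:T, t:T, u:T, w:T. ✓
t: successors {s, t, w}; Diamond Diamond q there: s:T, t:T, w:T. ✓
u: successors {s, u}; Diamond Diamond q there: s:T, u:T. ✓
v: successors {s, u, w}; Diamond Diamond q there: s:T, u:T, w:T. ✓
w: successors {t, w}; Diamond Diamond q there: t:T, w:T. ✓
— 5 worlds.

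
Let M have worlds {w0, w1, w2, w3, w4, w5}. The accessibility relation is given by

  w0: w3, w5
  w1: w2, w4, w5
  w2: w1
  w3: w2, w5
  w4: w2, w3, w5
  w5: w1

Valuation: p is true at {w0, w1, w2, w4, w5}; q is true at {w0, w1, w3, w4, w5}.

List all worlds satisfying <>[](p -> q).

{w0, w1, w3, w4}

w0: successors {w3, w5}; [](p -> q) there: w3:F, w5:T. ✓
w1: successors {w2, w4, w5}; [](p -> q) there: w2:T, w4:F, w5:T. ✓
w2: successors {w1}; [](p -> q) there: w1:F. ✗
w3: successors {w2, w5}; [](p -> q) there: w2:T, w5:T. ✓
w4: successors {w2, w3, w5}; [](p -> q) there: w2:T, w3:F, w5:T. ✓
w5: successors {w1}; [](p -> q) there: w1:F. ✗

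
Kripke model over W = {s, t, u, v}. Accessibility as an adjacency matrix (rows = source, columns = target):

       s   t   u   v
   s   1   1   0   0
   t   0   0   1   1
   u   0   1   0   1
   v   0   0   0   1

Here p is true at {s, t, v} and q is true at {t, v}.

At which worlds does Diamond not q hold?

{s, t}

s: successors {s, t}; not q there: s:T, t:F. ✓
t: successors {u, v}; not q there: u:T, v:F. ✓
u: successors {t, v}; not q there: t:F, v:F. ✗
v: successors {v}; not q there: v:F. ✗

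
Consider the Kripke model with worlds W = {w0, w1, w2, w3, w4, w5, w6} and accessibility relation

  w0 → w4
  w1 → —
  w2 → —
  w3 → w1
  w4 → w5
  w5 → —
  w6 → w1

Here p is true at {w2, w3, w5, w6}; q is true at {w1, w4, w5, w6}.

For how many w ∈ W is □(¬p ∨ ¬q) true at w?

w0: successors {w4}; ¬p ∨ ¬q there: w4:T. ✓
w1: no successors, so □(¬p ∨ ¬q) holds vacuously. ✓
w2: no successors, so □(¬p ∨ ¬q) holds vacuously. ✓
w3: successors {w1}; ¬p ∨ ¬q there: w1:T. ✓
w4: successors {w5}; ¬p ∨ ¬q there: w5:F. ✗
w5: no successors, so □(¬p ∨ ¬q) holds vacuously. ✓
w6: successors {w1}; ¬p ∨ ¬q there: w1:T. ✓
Satisfying worlds: {w0, w1, w2, w3, w5, w6}.

6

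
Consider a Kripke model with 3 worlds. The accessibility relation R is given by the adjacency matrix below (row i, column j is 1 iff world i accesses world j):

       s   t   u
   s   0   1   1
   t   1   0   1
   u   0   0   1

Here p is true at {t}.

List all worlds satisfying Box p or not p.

s: Box p is F, not p is T. ✓
t: Box p is F, not p is F. ✗
u: Box p is F, not p is T. ✓

{s, u}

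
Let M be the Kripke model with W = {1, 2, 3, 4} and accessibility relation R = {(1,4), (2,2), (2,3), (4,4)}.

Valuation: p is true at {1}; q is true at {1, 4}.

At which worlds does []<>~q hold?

{3}

1: successors {4}; <>~q there: 4:F. ✗
2: successors {2, 3}; <>~q there: 2:T, 3:F. ✗
3: no successors, so []<>~q holds vacuously. ✓
4: successors {4}; <>~q there: 4:F. ✗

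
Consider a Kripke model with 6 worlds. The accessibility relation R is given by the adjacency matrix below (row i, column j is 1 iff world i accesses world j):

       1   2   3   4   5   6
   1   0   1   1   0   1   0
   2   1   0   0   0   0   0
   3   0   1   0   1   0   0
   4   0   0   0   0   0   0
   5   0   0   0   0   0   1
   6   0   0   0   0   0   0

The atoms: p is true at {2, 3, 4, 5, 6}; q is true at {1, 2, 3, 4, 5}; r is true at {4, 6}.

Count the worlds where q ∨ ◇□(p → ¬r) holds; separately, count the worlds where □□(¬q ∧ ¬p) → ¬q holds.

For q ∨ ◇□(p → ¬r):
1: q is T, ◇□(p → ¬r) is T. ✓
2: q is T, ◇□(p → ¬r) is T. ✓
3: q is T, ◇□(p → ¬r) is T. ✓
4: q is T, ◇□(p → ¬r) is F. ✓
5: q is T, ◇□(p → ¬r) is T. ✓
6: q is F, ◇□(p → ¬r) is F. ✗
— 5 worlds.
For □□(¬q ∧ ¬p) → ¬q:
1: □□(¬q ∧ ¬p) is F, ¬q is F. ✓
2: □□(¬q ∧ ¬p) is F, ¬q is F. ✓
3: □□(¬q ∧ ¬p) is F, ¬q is F. ✓
4: □□(¬q ∧ ¬p) is T, ¬q is F. ✗
5: □□(¬q ∧ ¬p) is T, ¬q is F. ✗
6: □□(¬q ∧ ¬p) is T, ¬q is T. ✓
— 4 worlds.

5 and 4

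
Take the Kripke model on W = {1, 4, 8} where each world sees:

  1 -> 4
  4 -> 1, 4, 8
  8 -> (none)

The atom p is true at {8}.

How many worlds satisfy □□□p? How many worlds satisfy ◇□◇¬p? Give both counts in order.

For □□□p:
1: successors {4}; □□p there: 4:F. ✗
4: successors {1, 4, 8}; □□p there: 1:F, 4:F, 8:T. ✗
8: no successors, so □□□p holds vacuously. ✓
— 1 world.
For ◇□◇¬p:
1: successors {4}; □◇¬p there: 4:F. ✗
4: successors {1, 4, 8}; □◇¬p there: 1:T, 4:F, 8:T. ✓
8: no successors, so ◇□◇¬p fails. ✗
— 1 world.

1 and 1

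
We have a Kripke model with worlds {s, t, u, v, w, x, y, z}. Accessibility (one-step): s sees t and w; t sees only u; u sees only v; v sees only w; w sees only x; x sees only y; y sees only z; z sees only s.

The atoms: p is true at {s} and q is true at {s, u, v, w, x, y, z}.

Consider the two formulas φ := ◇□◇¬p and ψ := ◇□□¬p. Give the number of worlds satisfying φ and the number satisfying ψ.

For ◇□◇¬p:
s: successors {t, w}; □◇¬p there: t:T, w:T. ✓
t: successors {u}; □◇¬p there: u:T. ✓
u: successors {v}; □◇¬p there: v:T. ✓
v: successors {w}; □◇¬p there: w:T. ✓
w: successors {x}; □◇¬p there: x:T. ✓
x: successors {y}; □◇¬p there: y:F. ✗
y: successors {z}; □◇¬p there: z:T. ✓
z: successors {s}; □◇¬p there: s:T. ✓
— 7 worlds.
For ◇□□¬p:
s: successors {t, w}; □□¬p there: t:T, w:T. ✓
t: successors {u}; □□¬p there: u:T. ✓
u: successors {v}; □□¬p there: v:T. ✓
v: successors {w}; □□¬p there: w:T. ✓
w: successors {x}; □□¬p there: x:T. ✓
x: successors {y}; □□¬p there: y:F. ✗
y: successors {z}; □□¬p there: z:T. ✓
z: successors {s}; □□¬p there: s:T. ✓
— 7 worlds.

7 and 7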